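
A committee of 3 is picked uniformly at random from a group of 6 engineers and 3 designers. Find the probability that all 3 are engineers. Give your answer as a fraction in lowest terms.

5/21

There are C(9,3) = 84 possible selections.
Selections with all engineers: C(6,3) = 20.
Probability = 20/84 = 5/21.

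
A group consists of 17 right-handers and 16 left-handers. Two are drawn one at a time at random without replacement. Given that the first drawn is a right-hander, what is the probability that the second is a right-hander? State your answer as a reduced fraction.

After removing one right-hander, 32 remain: 16 right-handers and 16 left-handers.
So the probability the next is a right-hander is 16/32 = 1/2.

1/2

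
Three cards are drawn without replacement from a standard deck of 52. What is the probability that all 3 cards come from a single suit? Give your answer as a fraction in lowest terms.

22/425

There are C(52,3) = 22100 possible 3-card hands.
Hands of one suit: 4 suits × C(13,3) = 4·286 = 1144.
Probability = 1144/22100 = 22/425.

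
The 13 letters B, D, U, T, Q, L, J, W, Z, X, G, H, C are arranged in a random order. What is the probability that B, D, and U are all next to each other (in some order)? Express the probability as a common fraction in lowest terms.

There are 13! = 6227020800 arrangements.
Treat the three as one block: 11! placements × 3! orders within the block = 39916800·6 = 239500800.
Probability = 239500800/6227020800 = 1/26.

1/26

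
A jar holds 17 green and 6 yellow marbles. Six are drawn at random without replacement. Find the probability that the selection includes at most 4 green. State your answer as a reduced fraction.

7349/14421

There are C(23,6) = 100947 ways to choose the 6.
Count the complement (more than 4 green): C(17,5)·C(6,1) + C(17,6)·C(6,0) = 37128 + 12376 = 49504.
Probability = 1 − 49504/100947 = 51443/100947 = 7349/14421.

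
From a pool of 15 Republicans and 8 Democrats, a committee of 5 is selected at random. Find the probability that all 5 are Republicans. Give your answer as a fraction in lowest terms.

39/437

There are C(23,5) = 33649 possible selections.
Selections with all Republicans: C(15,5) = 3003.
Probability = 3003/33649 = 39/437.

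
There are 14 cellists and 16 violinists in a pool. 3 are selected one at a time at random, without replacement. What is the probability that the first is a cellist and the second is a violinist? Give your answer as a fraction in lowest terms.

112/435

Multiply the conditional probabilities at each draw: 14/30 · 16/29 = 224/870 = 112/435.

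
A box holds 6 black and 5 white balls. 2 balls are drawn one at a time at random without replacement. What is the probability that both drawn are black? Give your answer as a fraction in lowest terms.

3/11

Multiply the conditional probabilities at each draw: 6/11 · 5/10 = 30/110 = 3/11.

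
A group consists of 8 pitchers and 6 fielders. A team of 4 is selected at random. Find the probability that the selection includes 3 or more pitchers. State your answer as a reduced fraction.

58/143

Total selections: C(14,4) = 1001.
Favorable selections (3 or more pitchers): C(8,3)·C(6,1) + C(8,4)·C(6,0) = 336 + 70 = 406.
Probability = 406/1001 = 58/143.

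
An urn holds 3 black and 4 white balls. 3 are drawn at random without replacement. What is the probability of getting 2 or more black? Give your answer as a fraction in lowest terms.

13/35

There are C(7,3) = 35 ways to choose the 3.
Favorable selections (2 or more black): C(3,2)·C(4,1) + C(3,3)·C(4,0) = 12 + 1 = 13.
Probability = 13/35.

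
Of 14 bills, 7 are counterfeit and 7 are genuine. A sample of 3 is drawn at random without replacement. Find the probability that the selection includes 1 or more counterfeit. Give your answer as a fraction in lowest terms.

There are C(14,3) = 364 ways to choose the 3.
The complement is all 3 are genuine: C(7,3) = 35.
Probability = 1 − 35/364 = 329/364 = 47/52.

47/52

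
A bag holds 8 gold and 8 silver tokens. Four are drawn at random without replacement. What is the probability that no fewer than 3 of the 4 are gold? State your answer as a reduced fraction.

37/130

Total selections: C(16,4) = 1820.
Favorable selections (no fewer than 3 gold): C(8,3)·C(8,1) + C(8,4)·C(8,0) = 448 + 70 = 518.
Probability = 518/1820 = 37/130.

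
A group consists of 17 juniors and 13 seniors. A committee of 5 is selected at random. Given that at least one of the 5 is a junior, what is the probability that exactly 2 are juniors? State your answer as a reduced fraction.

Work in counts. Selections with at least one junior: C(30,5) − C(13,5) = 142506 − 1287 = 141219.
Of those, selections where exactly 2 are juniors: C(17,2)·C(13,3) = 136·286 = 38896.
Conditional probability = 38896/141219 = 176/639.

176/639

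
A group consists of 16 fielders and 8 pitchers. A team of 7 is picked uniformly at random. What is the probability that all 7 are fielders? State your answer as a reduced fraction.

There are C(24,7) = 346104 possible selections.
Selections with all fielders: C(16,7) = 11440.
Probability = 11440/346104 = 130/3933.

130/3933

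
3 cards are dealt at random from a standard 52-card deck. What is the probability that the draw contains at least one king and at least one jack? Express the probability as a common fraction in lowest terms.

188/5525

There are C(52,3) = 22100 possible draws.
By inclusion-exclusion on the complements, draws missing all kings or all jacks: C(48,3) + C(48,3) − C(44,3) = 17296 + 17296 − 13244 = 21348.
So draws with at least one of each: 22100 − 21348 = 752, probability 752/22100 = 188/5525.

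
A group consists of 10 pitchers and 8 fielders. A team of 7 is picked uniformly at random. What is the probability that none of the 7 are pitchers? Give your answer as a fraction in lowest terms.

1/3978

There are C(18,7) = 31824 possible selections.
Selections with no pitchers (all fielders): C(8,7) = 8.
Probability = 8/31824 = 1/3978.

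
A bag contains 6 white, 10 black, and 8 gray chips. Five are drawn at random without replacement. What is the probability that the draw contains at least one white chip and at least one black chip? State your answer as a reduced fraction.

There are C(24,5) = 42504 possible draws.
By inclusion-exclusion on the complements, draws missing all white or all black: C(18,5) + C(14,5) − C(8,5) = 8568 + 2002 − 56 = 10514.
So draws with at least one of each: 42504 − 10514 = 31990, probability 31990/42504 = 2285/3036.

2285/3036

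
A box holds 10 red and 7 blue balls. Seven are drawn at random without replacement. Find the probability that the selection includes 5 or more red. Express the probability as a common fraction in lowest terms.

3441/9724

Total selections: C(17,7) = 19448.
Favorable selections (5 or more red): C(10,5)·C(7,2) + C(10,6)·C(7,1) + C(10,7)·C(7,0) = 5292 + 1470 + 120 = 6882.
Probability = 6882/19448 = 3441/9724.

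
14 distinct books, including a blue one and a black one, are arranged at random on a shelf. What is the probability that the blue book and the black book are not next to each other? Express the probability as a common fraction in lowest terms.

6/7

There are 14! = 87178291200 arrangements.
Arrangements with the blue book and the black book adjacent: 2·13! = 12454041600.
So not adjacent: 87178291200 − 12454041600 = 74724249600, probability 74724249600/87178291200 = 6/7.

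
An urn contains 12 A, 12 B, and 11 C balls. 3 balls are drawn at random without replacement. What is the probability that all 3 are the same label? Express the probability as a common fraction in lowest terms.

11/119

There are C(35,3) = 6545 ways to draw 3 balls.
All same label: C(12,3) + C(12,3) + C(11,3) = 220 + 220 + 165 = 605.
Probability = 605/6545 = 11/119.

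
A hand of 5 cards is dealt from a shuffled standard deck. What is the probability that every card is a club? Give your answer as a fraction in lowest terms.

There are C(52,5) = 2598960 possible 5-card hands.
Hands that are all clubs: C(13,5) = 1287.
Probability = 1287/2598960 = 33/66640.

33/66640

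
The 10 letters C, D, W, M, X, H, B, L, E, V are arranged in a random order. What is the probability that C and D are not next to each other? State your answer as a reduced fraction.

There are 10! = 3628800 arrangements.
Arrangements with C and D adjacent: 2·9! = 725760.
So not adjacent: 3628800 − 725760 = 2903040, probability 2903040/3628800 = 4/5.

4/5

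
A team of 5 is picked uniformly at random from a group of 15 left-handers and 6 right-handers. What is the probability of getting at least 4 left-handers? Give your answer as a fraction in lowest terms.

533/969

There are C(21,5) = 20349 ways to choose the 5.
Favorable selections (at least 4 left-handers): C(15,4)·C(6,1) + C(15,5)·C(6,0) = 8190 + 3003 = 11193.
Probability = 11193/20349 = 533/969.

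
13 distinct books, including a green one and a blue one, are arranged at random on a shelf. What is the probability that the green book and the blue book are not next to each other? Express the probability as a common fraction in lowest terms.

11/13

There are 13! = 6227020800 arrangements.
Arrangements with the green book and the blue book adjacent: 2·12! = 958003200.
So not adjacent: 6227020800 − 958003200 = 5269017600, probability 5269017600/6227020800 = 11/13.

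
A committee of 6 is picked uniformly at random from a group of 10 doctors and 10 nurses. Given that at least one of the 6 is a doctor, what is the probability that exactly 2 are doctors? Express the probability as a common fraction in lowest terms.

63/257

Work in counts. Selections with at least one doctor: C(20,6) − C(10,6) = 38760 − 210 = 38550.
Of those, selections where exactly 2 are doctors: C(10,2)·C(10,4) = 45·210 = 9450.
Conditional probability = 9450/38550 = 63/257.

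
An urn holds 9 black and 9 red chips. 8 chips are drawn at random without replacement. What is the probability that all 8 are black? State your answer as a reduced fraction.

1/4862

There are C(18,8) = 43758 possible selections.
Selections with all black: C(9,8) = 9.
Probability = 9/43758 = 1/4862.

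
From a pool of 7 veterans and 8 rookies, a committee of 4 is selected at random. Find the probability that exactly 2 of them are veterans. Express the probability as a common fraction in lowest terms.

28/65

The sample space is all 4-subsets of the 15: C(15,4) = 1365.
Selections with exactly 2 veterans: choose 2 of the 7 veterans and 2 of the 8 rookies, C(7,2)·C(8,2) = 21·28 = 588.
Probability = 588/1365 = 28/65.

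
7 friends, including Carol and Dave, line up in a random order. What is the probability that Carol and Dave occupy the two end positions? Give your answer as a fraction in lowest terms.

1/21

There are 7! = 5040 arrangements.
Place Carol and Dave at the ends in 2 ways, arrange the remaining 5 in 5! = 120 ways: 2·120 = 240.
Probability = 240/5040 = 1/21.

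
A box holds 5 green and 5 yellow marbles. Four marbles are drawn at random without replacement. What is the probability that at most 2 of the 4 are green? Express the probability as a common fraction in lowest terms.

Total selections: C(10,4) = 210.
Count the complement (more than 2 green): C(5,3)·C(5,1) + C(5,4)·C(5,0) = 50 + 5 = 55.
Probability = 1 − 55/210 = 155/210 = 31/42.

31/42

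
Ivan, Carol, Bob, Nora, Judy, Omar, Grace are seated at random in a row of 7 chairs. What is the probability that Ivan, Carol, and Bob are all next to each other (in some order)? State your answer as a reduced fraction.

There are 7! = 5040 arrangements.
Treat the three as one block: 5! placements × 3! orders within the block = 120·6 = 720.
Probability = 720/5040 = 1/7.

1/7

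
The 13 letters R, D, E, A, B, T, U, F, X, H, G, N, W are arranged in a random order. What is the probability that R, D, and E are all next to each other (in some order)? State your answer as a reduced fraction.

There are 13! = 6227020800 arrangements.
Treat the three as one block: 11! placements × 3! orders within the block = 39916800·6 = 239500800.
Probability = 239500800/6227020800 = 1/26.

1/26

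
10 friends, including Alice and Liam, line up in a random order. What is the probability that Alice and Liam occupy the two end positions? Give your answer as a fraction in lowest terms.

There are 10! = 3628800 arrangements.
Place Alice and Liam at the ends in 2 ways, arrange the remaining 8 in 8! = 40320 ways: 2·40320 = 80640.
Probability = 80640/3628800 = 1/45.

1/45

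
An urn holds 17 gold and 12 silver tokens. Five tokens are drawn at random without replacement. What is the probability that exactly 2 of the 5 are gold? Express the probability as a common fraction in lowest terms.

5984/23751

The sample space is all 5-subsets of the 29: C(29,5) = 118755.
Selections with exactly 2 gold: choose 2 of the 17 gold and 3 of the 12 silver, C(17,2)·C(12,3) = 136·220 = 29920.
Probability = 29920/118755 = 5984/23751.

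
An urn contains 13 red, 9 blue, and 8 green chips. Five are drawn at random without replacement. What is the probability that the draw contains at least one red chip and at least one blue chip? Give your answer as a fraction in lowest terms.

425/522

There are C(30,5) = 142506 possible draws.
By inclusion-exclusion on the complements, draws missing all red or all blue: C(17,5) + C(21,5) − C(8,5) = 6188 + 20349 − 56 = 26481.
So draws with at least one of each: 142506 − 26481 = 116025, probability 116025/142506 = 425/522.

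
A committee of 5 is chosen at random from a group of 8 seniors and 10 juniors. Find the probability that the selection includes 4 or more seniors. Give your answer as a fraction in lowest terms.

There are C(18,5) = 8568 ways to choose the 5.
Favorable selections (4 or more seniors): C(8,4)·C(10,1) + C(8,5)·C(10,0) = 700 + 56 = 756.
Probability = 756/8568 = 3/34.

3/34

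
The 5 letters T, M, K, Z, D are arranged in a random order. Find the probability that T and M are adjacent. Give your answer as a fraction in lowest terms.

2/5

There are 5! = 120 arrangements.
Treat T and M as a block: 4! arrangements of the blocks × 2 orders within the block = 2·24 = 48.
Probability = 48/120 = 2/5.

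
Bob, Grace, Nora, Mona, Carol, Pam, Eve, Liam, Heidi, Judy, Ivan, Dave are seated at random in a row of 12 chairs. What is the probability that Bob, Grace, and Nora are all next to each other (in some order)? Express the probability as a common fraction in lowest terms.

There are 12! = 479001600 arrangements.
Treat the three as one block: 10! placements × 3! orders within the block = 3628800·6 = 21772800.
Probability = 21772800/479001600 = 1/22.

1/22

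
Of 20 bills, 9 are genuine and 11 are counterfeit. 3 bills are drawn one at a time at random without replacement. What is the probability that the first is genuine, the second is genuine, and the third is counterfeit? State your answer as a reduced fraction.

Multiply the conditional probabilities at each draw: 9/20 · 8/19 · 11/18 = 792/6840 = 11/95.

11/95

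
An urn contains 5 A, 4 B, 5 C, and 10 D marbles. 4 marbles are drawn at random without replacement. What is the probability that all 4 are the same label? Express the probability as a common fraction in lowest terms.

221/10626

There are C(24,4) = 10626 ways to draw 4 marbles.
All same label: C(5,4) + C(4,4) + C(5,4) + C(10,4) = 5 + 1 + 5 + 210 = 221.
Probability = 221/10626.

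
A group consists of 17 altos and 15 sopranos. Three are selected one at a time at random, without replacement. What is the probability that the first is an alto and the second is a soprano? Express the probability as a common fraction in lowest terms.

255/992

Multiply the conditional probabilities at each draw: 17/32 · 15/31 = 255/992.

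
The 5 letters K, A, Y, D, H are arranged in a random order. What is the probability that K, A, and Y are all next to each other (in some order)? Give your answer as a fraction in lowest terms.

There are 5! = 120 arrangements.
Treat the three as one block: 3! placements × 3! orders within the block = 6·6 = 36.
Probability = 36/120 = 3/10.

3/10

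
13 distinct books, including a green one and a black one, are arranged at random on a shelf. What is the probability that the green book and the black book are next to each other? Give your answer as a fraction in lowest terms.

2/13

There are 13! = 6227020800 arrangements.
Treat the green book and the black book as a block: 12! arrangements of the blocks × 2 orders within the block = 2·479001600 = 958003200.
Probability = 958003200/6227020800 = 2/13.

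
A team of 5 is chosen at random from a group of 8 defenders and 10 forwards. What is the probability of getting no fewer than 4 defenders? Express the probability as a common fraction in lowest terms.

3/34

Total selections: C(18,5) = 8568.
Favorable selections (no fewer than 4 defenders): C(8,4)·C(10,1) + C(8,5)·C(10,0) = 700 + 56 = 756.
Probability = 756/8568 = 3/34.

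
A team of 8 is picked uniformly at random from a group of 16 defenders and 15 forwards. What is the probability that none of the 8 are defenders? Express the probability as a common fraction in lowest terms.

11/13485

There are C(31,8) = 7888725 possible selections.
Selections with no defenders (all forwards): C(15,8) = 6435.
Probability = 6435/7888725 = 11/13485.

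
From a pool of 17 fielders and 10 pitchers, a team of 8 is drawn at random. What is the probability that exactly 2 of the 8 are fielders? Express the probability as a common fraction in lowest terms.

1904/148005

There are C(27,8) = 2220075 ways to choose 8 from 27.
Selections with exactly 2 fielders: choose 2 of the 17 fielders and 6 of the 10 pitchers, C(17,2)·C(10,6) = 136·210 = 28560.
Probability = 28560/2220075 = 1904/148005.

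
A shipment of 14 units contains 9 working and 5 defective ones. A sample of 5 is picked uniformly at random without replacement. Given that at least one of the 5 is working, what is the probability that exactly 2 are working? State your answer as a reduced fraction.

Work in counts. Selections with at least one working: C(14,5) − C(5,5) = 2002 − 1 = 2001.
Of those, selections where exactly 2 are working: C(9,2)·C(5,3) = 36·10 = 360.
Conditional probability = 360/2001 = 120/667.

120/667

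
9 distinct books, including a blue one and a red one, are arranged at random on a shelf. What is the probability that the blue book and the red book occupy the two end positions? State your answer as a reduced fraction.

There are 9! = 362880 arrangements.
Place the blue book and the red book at the ends in 2 ways, arrange the remaining 7 in 7! = 5040 ways: 2·5040 = 10080.
Probability = 10080/362880 = 1/36.

1/36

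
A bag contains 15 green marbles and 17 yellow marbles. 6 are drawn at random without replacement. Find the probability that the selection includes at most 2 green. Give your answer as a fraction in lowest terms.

6341/16182

Total selections: C(32,6) = 906192.
Favorable selections (at most 2 green): C(15,0)·C(17,6) + C(15,1)·C(17,5) + C(15,2)·C(17,4) = 12376 + 92820 + 249900 = 355096.
Probability = 355096/906192 = 6341/16182.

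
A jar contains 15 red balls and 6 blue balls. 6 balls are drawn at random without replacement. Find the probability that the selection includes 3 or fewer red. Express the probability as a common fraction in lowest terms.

There are C(21,6) = 54264 ways to choose the 6.
Count the complement (more than 3 red): C(15,4)·C(6,2) + C(15,5)·C(6,1) + C(15,6)·C(6,0) = 20475 + 18018 + 5005 = 43498.
Probability = 1 − 43498/54264 = 10766/54264 = 769/3876.

769/3876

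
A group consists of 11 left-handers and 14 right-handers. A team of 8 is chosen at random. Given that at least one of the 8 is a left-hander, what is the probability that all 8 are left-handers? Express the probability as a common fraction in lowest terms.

5/32684

Work in counts. Selections with at least one left-hander: C(25,8) − C(14,8) = 1081575 − 3003 = 1078572.
Of those, selections where all 8 are left-handers: C(11,8) = 165.
Conditional probability = 165/1078572 = 5/32684.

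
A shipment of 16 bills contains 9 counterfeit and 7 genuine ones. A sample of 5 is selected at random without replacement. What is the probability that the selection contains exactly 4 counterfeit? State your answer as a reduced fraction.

21/104

The sample space is all 5-subsets of the 16: C(16,5) = 4368.
Selections with exactly 4 counterfeit: choose 4 of the 9 counterfeit and 1 of the 7 genuine, C(9,4)·C(7,1) = 126·7 = 882.
Probability = 882/4368 = 21/104.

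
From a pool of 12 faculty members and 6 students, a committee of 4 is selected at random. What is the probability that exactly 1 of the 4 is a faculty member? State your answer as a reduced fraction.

4/51

There are C(18,4) = 3060 ways to choose 4 from 18.
Selections with exactly 1 faculty member: choose 1 of the 12 faculty members and 3 of the 6 students, C(12,1)·C(6,3) = 12·20 = 240.
Probability = 240/3060 = 4/51.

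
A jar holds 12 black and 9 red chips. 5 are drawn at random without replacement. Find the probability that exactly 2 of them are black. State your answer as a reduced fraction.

Total number of selections: C(21,5) = 20349.
Selections with exactly 2 black: choose 2 of the 12 black and 3 of the 9 red, C(12,2)·C(9,3) = 66·84 = 5544.
Probability = 5544/20349 = 88/323.

88/323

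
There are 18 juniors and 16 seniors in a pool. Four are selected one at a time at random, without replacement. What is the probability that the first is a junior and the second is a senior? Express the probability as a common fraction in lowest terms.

Multiply the conditional probabilities at each draw: 18/34 · 16/33 = 288/1122 = 48/187.

48/187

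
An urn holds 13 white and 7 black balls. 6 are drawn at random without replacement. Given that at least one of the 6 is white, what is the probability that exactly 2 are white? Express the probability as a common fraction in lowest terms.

Work in counts. Selections with at least one white: C(20,6) − C(7,6) = 38760 − 7 = 38753.
Of those, selections where exactly 2 are white: C(13,2)·C(7,4) = 78·35 = 2730.
Conditional probability = 2730/38753 = 210/2981.

210/2981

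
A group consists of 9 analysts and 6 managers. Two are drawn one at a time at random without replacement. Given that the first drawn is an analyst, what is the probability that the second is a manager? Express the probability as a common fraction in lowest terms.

3/7

After removing one analyst, 14 remain: 8 analysts and 6 managers.
So the probability the next is a manager is 6/14 = 3/7.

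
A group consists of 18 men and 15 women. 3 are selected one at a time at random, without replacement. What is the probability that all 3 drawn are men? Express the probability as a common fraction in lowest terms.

51/341

Multiply the conditional probabilities at each draw: 18/33 · 17/32 · 16/31 = 4896/32736 = 51/341.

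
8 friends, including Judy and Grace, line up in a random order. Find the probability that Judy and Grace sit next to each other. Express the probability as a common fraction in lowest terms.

1/4

There are 8! = 40320 arrangements.
Treat Judy and Grace as a block: 7! arrangements of the blocks × 2 orders within the block = 2·5040 = 10080.
Probability = 10080/40320 = 1/4.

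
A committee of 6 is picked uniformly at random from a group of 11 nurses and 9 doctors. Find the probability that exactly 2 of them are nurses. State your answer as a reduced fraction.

The sample space is all 6-subsets of the 20: C(20,6) = 38760.
Selections with exactly 2 nurses: choose 2 of the 11 nurses and 4 of the 9 doctors, C(11,2)·C(9,4) = 55·126 = 6930.
Probability = 6930/38760 = 231/1292.

231/1292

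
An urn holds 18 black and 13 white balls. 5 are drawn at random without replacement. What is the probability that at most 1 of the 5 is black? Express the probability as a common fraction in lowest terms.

1573/18879

There are C(31,5) = 169911 ways to choose the 5.
Favorable selections (at most 1 black): C(18,0)·C(13,5) + C(18,1)·C(13,4) = 1287 + 12870 = 14157.
Probability = 14157/169911 = 1573/18879.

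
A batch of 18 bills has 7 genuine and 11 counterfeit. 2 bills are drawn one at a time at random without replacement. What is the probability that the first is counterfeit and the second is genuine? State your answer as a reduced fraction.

Multiply the conditional probabilities at each draw: 11/18 · 7/17 = 77/306.

77/306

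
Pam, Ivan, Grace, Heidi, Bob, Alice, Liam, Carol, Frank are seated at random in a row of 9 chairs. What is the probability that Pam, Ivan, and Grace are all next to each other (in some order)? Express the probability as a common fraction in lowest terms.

There are 9! = 362880 arrangements.
Treat the three as one block: 7! placements × 3! orders within the block = 5040·6 = 30240.
Probability = 30240/362880 = 1/12.

1/12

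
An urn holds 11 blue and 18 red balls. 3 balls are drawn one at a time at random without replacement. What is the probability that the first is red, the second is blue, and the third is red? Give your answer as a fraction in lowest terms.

Multiply the conditional probabilities at each draw: 18/29 · 11/28 · 17/27 = 3366/21924 = 187/1218.

187/1218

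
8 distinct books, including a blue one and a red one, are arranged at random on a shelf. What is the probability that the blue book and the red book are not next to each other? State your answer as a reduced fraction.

3/4

There are 8! = 40320 arrangements.
Arrangements with the blue book and the red book adjacent: 2·7! = 10080.
So not adjacent: 40320 − 10080 = 30240, probability 30240/40320 = 3/4.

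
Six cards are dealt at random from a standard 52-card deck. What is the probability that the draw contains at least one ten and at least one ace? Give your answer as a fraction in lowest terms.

There are C(52,6) = 20358520 possible draws.
By inclusion-exclusion on the complements, draws missing all tens or all aces: C(48,6) + C(48,6) − C(44,6) = 12271512 + 12271512 − 7059052 = 17483972.
So draws with at least one of each: 20358520 − 17483972 = 2874548, probability 2874548/20358520 = 718637/5089630.

718637/5089630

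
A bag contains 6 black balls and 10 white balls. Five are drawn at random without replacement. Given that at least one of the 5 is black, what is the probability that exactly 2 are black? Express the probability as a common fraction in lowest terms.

150/343

Work in counts. Selections with at least one black: C(16,5) − C(10,5) = 4368 − 252 = 4116.
Of those, selections where exactly 2 are black: C(6,2)·C(10,3) = 15·120 = 1800.
Conditional probability = 1800/4116 = 150/343.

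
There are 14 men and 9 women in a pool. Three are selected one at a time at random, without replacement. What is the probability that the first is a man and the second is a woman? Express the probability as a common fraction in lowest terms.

Multiply the conditional probabilities at each draw: 14/23 · 9/22 = 126/506 = 63/253.

63/253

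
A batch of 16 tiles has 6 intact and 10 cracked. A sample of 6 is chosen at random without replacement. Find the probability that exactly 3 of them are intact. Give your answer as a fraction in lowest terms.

300/1001

Total number of selections: C(16,6) = 8008.
Selections with exactly 3 intact: choose 3 of the 6 intact and 3 of the 10 cracked, C(6,3)·C(10,3) = 20·120 = 2400.
Probability = 2400/8008 = 300/1001.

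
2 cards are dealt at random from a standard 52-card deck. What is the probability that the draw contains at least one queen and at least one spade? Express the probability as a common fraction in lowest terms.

There are C(52,2) = 1326 possible draws.
By inclusion-exclusion on the complements, draws missing all queens or all spades: C(48,2) + C(39,2) − C(36,2) = 1128 + 741 − 630 = 1239.
So draws with at least one of each: 1326 − 1239 = 87, probability 87/1326 = 29/442.

29/442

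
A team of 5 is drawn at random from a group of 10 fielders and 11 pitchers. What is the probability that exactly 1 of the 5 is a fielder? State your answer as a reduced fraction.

1100/6783

There are C(21,5) = 20349 ways to choose 5 from 21.
Selections with exactly 1 fielder: choose 1 of the 10 fielders and 4 of the 11 pitchers, C(10,1)·C(11,4) = 10·330 = 3300.
Probability = 3300/20349 = 1100/6783.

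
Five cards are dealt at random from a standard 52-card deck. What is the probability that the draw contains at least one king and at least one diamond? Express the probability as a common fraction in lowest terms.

229297/866320

There are C(52,5) = 2598960 possible draws.
By inclusion-exclusion on the complements, draws missing all kings or all diamonds: C(48,5) + C(39,5) − C(36,5) = 1712304 + 575757 − 376992 = 1911069.
So draws with at least one of each: 2598960 − 1911069 = 687891, probability 687891/2598960 = 229297/866320.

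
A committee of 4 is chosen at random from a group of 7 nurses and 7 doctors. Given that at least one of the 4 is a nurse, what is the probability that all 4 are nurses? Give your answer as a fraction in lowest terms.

5/138

Work in counts. Selections with at least one nurse: C(14,4) − C(7,4) = 1001 − 35 = 966.
Of those, selections where all 4 are nurses: C(7,4) = 35.
Conditional probability = 35/966 = 5/138.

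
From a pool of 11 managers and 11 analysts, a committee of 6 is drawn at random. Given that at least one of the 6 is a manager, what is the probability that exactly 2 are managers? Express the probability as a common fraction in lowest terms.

Work in counts. Selections with at least one manager: C(22,6) − C(11,6) = 74613 − 462 = 74151.
Of those, selections where exactly 2 are managers: C(11,2)·C(11,4) = 55·330 = 18150.
Conditional probability = 18150/74151 = 550/2247.

550/2247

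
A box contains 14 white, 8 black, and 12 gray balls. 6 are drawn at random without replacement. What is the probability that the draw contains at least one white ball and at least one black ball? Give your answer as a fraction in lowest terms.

538419/672452

There are C(34,6) = 1344904 possible draws.
By inclusion-exclusion on the complements, draws missing all white or all black: C(20,6) + C(26,6) − C(12,6) = 38760 + 230230 − 924 = 268066.
So draws with at least one of each: 1344904 − 268066 = 1076838, probability 1076838/1344904 = 538419/672452.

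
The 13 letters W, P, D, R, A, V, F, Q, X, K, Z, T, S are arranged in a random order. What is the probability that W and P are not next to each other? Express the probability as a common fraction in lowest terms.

There are 13! = 6227020800 arrangements.
Arrangements with W and P adjacent: 2·12! = 958003200.
So not adjacent: 6227020800 − 958003200 = 5269017600, probability 5269017600/6227020800 = 11/13.

11/13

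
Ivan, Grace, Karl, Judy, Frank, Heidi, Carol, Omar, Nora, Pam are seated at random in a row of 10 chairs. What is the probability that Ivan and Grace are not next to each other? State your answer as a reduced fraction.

4/5

There are 10! = 3628800 arrangements.
Arrangements with Ivan and Grace adjacent: 2·9! = 725760.
So not adjacent: 3628800 − 725760 = 2903040, probability 2903040/3628800 = 4/5.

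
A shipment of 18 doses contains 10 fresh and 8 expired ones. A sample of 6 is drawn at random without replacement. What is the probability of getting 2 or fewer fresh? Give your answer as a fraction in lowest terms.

There are C(18,6) = 18564 ways to choose the 6.
Favorable selections (2 or fewer fresh): C(10,0)·C(8,6) + C(10,1)·C(8,5) + C(10,2)·C(8,4) = 28 + 560 + 3150 = 3738.
Probability = 3738/18564 = 89/442.

89/442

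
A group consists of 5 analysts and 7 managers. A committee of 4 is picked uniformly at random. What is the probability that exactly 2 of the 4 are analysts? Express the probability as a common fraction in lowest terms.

The sample space is all 4-subsets of the 12: C(12,4) = 495.
Selections with exactly 2 analysts: choose 2 of the 5 analysts and 2 of the 7 managers, C(5,2)·C(7,2) = 10·21 = 210.
Probability = 210/495 = 14/33.

14/33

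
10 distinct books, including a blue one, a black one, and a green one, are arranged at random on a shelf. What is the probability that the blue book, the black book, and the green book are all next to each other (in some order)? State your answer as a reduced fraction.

1/15

There are 10! = 3628800 arrangements.
Treat the three as one block: 8! placements × 3! orders within the block = 40320·6 = 241920.
Probability = 241920/3628800 = 1/15.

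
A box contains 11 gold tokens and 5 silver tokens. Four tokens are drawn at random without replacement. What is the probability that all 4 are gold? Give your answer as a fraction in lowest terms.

There are C(16,4) = 1820 possible selections.
Selections with all gold: C(11,4) = 330.
Probability = 330/1820 = 33/182.

33/182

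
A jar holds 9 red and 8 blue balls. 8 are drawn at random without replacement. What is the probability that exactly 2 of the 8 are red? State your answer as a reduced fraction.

Total number of selections: C(17,8) = 24310.
Selections with exactly 2 red: choose 2 of the 9 red and 6 of the 8 blue, C(9,2)·C(8,6) = 36·28 = 1008.
Probability = 1008/24310 = 504/12155.

504/12155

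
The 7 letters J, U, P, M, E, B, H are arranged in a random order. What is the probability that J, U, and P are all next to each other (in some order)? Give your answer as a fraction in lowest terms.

There are 7! = 5040 arrangements.
Treat the three as one block: 5! placements × 3! orders within the block = 120·6 = 720.
Probability = 720/5040 = 1/7.

1/7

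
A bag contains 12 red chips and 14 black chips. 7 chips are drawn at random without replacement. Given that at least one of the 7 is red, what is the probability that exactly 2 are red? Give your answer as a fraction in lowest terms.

21/104

Work in counts. Selections with at least one red: C(26,7) − C(14,7) = 657800 − 3432 = 654368.
Of those, selections where exactly 2 are red: C(12,2)·C(14,5) = 66·2002 = 132132.
Conditional probability = 132132/654368 = 21/104.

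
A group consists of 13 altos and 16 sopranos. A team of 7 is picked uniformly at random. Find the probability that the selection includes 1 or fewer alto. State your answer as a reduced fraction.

There are C(29,7) = 1560780 ways to choose the 7.
Favorable selections (1 or fewer alto): C(13,0)·C(16,7) + C(13,1)·C(16,6) = 11440 + 104104 = 115544.
Probability = 115544/1560780 = 2222/30015.

2222/30015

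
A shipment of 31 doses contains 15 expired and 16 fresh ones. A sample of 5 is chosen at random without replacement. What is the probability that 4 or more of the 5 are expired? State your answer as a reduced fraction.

Total selections: C(31,5) = 169911.
Favorable selections (4 or more expired): C(15,4)·C(16,1) + C(15,5)·C(16,0) = 21840 + 3003 = 24843.
Probability = 24843/169911 = 1183/8091.

1183/8091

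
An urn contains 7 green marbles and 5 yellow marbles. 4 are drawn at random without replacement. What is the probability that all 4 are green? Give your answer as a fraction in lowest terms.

7/99

There are C(12,4) = 495 possible selections.
Selections with all green: C(7,4) = 35.
Probability = 35/495 = 7/99.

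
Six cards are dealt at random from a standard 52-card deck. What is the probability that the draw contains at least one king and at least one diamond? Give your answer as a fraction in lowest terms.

6772177/20358520

There are C(52,6) = 20358520 possible draws.
By inclusion-exclusion on the complements, draws missing all kings or all diamonds: C(48,6) + C(39,6) − C(36,6) = 12271512 + 3262623 − 1947792 = 13586343.
So draws with at least one of each: 20358520 − 13586343 = 6772177, probability 6772177/20358520.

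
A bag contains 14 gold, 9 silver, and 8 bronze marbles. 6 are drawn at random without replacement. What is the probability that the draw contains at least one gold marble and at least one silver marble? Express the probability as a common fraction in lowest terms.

There are C(31,6) = 736281 possible draws.
By inclusion-exclusion on the complements, draws missing all gold or all silver: C(17,6) + C(22,6) − C(8,6) = 12376 + 74613 − 28 = 86961.
So draws with at least one of each: 736281 − 86961 = 649320, probability 649320/736281 = 30920/35061.

30920/35061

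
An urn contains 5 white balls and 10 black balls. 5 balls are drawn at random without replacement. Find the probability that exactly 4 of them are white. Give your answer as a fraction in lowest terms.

50/3003

Total number of selections: C(15,5) = 3003.
Selections with exactly 4 white: choose 4 of the 5 white and 1 of the 10 black, C(5,4)·C(10,1) = 5·10 = 50.
Probability = 50/3003.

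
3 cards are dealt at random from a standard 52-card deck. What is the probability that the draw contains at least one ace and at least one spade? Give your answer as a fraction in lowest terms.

There are C(52,3) = 22100 possible draws.
By inclusion-exclusion on the complements, draws missing all aces or all spades: C(48,3) + C(39,3) − C(36,3) = 17296 + 9139 − 7140 = 19295.
So draws with at least one of each: 22100 − 19295 = 2805, probability 2805/22100 = 33/260.

33/260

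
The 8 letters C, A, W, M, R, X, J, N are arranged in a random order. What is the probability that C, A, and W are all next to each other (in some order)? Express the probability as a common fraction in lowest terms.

There are 8! = 40320 arrangements.
Treat the three as one block: 6! placements × 3! orders within the block = 720·6 = 4320.
Probability = 4320/40320 = 3/28.

3/28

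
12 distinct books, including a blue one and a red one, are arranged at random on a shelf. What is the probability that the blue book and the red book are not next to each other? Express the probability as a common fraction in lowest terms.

5/6

There are 12! = 479001600 arrangements.
Arrangements with the blue book and the red book adjacent: 2·11! = 79833600.
So not adjacent: 479001600 − 79833600 = 399168000, probability 399168000/479001600 = 5/6.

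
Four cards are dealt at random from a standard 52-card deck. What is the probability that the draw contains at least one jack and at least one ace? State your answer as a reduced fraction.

There are C(52,4) = 270725 possible draws.
By inclusion-exclusion on the complements, draws missing all jacks or all aces: C(48,4) + C(48,4) − C(44,4) = 194580 + 194580 − 135751 = 253409.
So draws with at least one of each: 270725 − 253409 = 17316, probability 17316/270725 = 1332/20825.

1332/20825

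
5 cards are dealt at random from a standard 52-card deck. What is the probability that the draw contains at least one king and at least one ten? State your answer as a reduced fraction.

6509/64974

There are C(52,5) = 2598960 possible draws.
By inclusion-exclusion on the complements, draws missing all kings or all tens: C(48,5) + C(48,5) − C(44,5) = 1712304 + 1712304 − 1086008 = 2338600.
So draws with at least one of each: 2598960 − 2338600 = 260360, probability 260360/2598960 = 6509/64974.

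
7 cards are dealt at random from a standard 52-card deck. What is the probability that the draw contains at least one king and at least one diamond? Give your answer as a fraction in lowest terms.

There are C(52,7) = 133784560 possible draws.
By inclusion-exclusion on the complements, draws missing all kings or all diamonds: C(48,7) + C(39,7) − C(36,7) = 73629072 + 15380937 − 8347680 = 80662329.
So draws with at least one of each: 133784560 − 80662329 = 53122231, probability 53122231/133784560.

53122231/133784560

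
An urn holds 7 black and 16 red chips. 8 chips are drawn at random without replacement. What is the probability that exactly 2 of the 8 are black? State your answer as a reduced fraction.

2548/7429

Total number of selections: C(23,8) = 490314.
Selections with exactly 2 black: choose 2 of the 7 black and 6 of the 16 red, C(7,2)·C(16,6) = 21·8008 = 168168.
Probability = 168168/490314 = 2548/7429.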